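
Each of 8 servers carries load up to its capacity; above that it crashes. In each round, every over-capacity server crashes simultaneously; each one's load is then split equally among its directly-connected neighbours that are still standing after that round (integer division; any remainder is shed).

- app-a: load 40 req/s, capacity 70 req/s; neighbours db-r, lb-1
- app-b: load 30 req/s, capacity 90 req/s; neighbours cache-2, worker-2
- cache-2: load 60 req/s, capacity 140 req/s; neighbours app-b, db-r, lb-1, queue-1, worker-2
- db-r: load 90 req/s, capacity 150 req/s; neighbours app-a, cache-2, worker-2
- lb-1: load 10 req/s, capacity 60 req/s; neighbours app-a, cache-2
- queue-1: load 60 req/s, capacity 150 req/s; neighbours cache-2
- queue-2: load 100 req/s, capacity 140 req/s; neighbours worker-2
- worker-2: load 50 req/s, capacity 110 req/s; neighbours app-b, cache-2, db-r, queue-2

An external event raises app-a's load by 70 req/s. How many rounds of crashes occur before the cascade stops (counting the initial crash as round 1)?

2

Round 1 — app-a at 110 > 70. app-a crashes.
  app-a sheds 110 req/s to db-r, lb-1: 55 each.
    db-r: 90+55 = 145 ≤ 150
    lb-1: 10+55 = 65 > 60
Round 2 — lb-1 crashes.
  lb-1 sheds 65 req/s to cache-2: 65 each.
    cache-2: 60+65 = 125 ≤ 140
No further crashes.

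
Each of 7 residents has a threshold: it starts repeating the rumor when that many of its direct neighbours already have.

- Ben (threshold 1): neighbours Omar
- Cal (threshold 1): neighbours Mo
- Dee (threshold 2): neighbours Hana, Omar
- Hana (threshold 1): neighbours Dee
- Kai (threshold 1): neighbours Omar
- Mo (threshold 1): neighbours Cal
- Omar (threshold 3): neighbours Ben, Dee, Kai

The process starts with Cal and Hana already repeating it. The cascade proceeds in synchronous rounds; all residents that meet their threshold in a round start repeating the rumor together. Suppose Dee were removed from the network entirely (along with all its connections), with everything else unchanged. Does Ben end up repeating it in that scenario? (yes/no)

no

With Dee removed:
Round 1 — Cal, Hana start repeating the rumor (initial).
Round 2 — checking thresholds:
  Mo: 1 of 1 neighbours ≥ 1, starts repeating the rumor.
Round 3 — no new spreads; cascade stops.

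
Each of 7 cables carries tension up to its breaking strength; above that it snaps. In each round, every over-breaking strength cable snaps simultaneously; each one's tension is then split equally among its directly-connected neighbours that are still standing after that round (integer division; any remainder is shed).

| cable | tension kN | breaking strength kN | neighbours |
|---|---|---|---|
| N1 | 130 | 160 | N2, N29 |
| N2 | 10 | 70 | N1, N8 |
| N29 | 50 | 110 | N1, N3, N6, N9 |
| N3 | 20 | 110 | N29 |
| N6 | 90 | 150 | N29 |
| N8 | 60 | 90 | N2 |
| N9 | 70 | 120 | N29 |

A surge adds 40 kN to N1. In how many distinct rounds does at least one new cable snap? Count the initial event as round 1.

Round 1 — N1 at 170 > 160. N1 snaps.
  N1 sheds 170 kN to N2, N29: 85 each.
    N2: 10+85 = 95 > 70
    N29: 50+85 = 135 > 110
Round 2 — N2, N29 snap.
  N2 sheds 95 kN to N8: 95 each.
    N8: 60+95 = 155 > 90
  N29 sheds 135 kN to N3, N6, N9: 45 each.
    N3: 20+45 = 65 ≤ 110
    N6: 90+45 = 135 ≤ 150
    N9: 70+45 = 115 ≤ 120
Round 3 — N8 snaps.
  N8 sheds 155 kN: no online neighbours, lost.
No further breaks.

3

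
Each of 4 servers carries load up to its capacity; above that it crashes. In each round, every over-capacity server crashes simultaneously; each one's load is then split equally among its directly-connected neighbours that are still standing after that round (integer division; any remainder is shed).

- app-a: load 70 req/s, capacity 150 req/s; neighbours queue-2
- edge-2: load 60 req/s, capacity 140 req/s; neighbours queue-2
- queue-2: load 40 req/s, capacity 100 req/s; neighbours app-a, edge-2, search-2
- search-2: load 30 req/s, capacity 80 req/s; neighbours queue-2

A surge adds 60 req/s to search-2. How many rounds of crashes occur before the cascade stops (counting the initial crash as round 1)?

2

Round 1 — search-2 at 90 > 80. search-2 crashes.
  search-2 sheds 90 req/s to queue-2: 90 each.
    queue-2: 40+90 = 130 > 100
Round 2 — queue-2 crashes.
  queue-2 sheds 130 req/s to app-a, edge-2: 65 each.
    app-a: 70+65 = 135 ≤ 150
    edge-2: 60+65 = 125 ≤ 140
No further crashes.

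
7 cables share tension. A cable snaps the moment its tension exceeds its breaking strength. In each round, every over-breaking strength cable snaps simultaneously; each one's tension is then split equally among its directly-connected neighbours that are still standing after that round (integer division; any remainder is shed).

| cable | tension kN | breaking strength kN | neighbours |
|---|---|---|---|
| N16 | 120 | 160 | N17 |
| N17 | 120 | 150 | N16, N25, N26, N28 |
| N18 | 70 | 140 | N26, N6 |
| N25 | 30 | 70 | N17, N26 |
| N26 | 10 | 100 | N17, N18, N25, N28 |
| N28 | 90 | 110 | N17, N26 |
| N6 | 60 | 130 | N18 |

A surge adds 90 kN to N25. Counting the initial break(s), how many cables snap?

7

Round 1 — N25 at 120 > 70. N25 snaps.
  N25 sheds 120 kN to N17, N26: 60 each.
    N17: 120+60 = 180 > 150
    N26: 10+60 = 70 ≤ 100
Round 2 — N17 snaps.
  N17 sheds 180 kN to N16, N26, N28: 60 each.
    N16: 120+60 = 180 > 160
    N26: 70+60 = 130 > 100
    N28: 90+60 = 150 > 110
Round 3 — N16, N26, N28 snap.
  N16 sheds 180 kN: no online neighbours, lost.
  N26 sheds 130 kN to N18: 130 each.
    N18: 70+130 = 200 > 140
  N28 sheds 150 kN: no online neighbours, lost.
Round 4 — N18 snaps.
  N18 sheds 200 kN to N6: 200 each.
    N6: 60+200 = 260 > 130
Round 5 — N6 snaps.
  N6 sheds 260 kN: no online neighbours, lost.
No further breaks.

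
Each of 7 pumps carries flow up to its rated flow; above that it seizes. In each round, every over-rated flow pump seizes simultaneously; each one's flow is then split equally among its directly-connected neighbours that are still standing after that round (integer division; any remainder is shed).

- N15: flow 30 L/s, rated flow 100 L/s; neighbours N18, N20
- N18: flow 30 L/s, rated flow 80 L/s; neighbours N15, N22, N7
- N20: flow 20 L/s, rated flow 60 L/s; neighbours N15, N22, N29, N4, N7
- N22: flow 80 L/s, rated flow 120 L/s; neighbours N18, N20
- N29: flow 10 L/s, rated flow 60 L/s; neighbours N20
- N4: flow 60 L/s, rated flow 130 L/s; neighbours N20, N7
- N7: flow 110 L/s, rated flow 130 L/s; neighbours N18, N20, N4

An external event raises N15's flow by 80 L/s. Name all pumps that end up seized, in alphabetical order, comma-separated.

N15, N18, N20, N22, N4, N7

Round 1 — N15 at 110 > 100. N15 seizes.
  N15 sheds 110 L/s to N18, N20: 55 each.
    N18: 30+55 = 85 > 80
    N20: 20+55 = 75 > 60
Round 2 — N18, N20 seize.
  N18 sheds 85 L/s to N22, N7: 42 each (1 lost).
    N22: 80+42 = 122 > 120
    N7: 110+42 = 152 > 130
  N20 sheds 75 L/s to N22, N29, N4, N7: 18 each (3 lost).
    N22: 122+18 = 140 > 120
    N29: 10+18 = 28 ≤ 60
    N4: 60+18 = 78 ≤ 130
    N7: 152+18 = 170 > 130
Round 3 — N22, N7 seize.
  N22 sheds 140 L/s: no online neighbours, lost.
  N7 sheds 170 L/s to N4: 170 each.
    N4: 78+170 = 248 > 130
Round 4 — N4 seizes.
  N4 sheds 248 L/s: no online neighbours, lost.
No further seizures.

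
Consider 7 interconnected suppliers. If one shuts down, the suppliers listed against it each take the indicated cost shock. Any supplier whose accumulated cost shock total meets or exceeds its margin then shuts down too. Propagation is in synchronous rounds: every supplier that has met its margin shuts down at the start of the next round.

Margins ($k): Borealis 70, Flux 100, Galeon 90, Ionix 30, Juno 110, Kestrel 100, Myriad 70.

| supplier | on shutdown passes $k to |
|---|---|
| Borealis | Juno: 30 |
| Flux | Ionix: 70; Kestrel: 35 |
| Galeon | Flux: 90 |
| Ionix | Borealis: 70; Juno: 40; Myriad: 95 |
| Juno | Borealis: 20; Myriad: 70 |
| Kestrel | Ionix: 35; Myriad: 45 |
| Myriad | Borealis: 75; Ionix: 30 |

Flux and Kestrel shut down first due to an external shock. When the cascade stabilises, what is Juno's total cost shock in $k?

70

Round 1 — Flux, Kestrel shut down (initial).
  Ionix: +70+35 → 105 ≥ 30
  Myriad: +45 → 45 < 70
Round 2 — Ionix shuts down.
  Borealis: +70 → 70 ≥ 70
  Juno: +40 → 40 < 110
  Myriad: +95 → 140 ≥ 70
Round 3 — Borealis, Myriad shut down.
  Juno: +30 → 70 < 110
No further shutdowns.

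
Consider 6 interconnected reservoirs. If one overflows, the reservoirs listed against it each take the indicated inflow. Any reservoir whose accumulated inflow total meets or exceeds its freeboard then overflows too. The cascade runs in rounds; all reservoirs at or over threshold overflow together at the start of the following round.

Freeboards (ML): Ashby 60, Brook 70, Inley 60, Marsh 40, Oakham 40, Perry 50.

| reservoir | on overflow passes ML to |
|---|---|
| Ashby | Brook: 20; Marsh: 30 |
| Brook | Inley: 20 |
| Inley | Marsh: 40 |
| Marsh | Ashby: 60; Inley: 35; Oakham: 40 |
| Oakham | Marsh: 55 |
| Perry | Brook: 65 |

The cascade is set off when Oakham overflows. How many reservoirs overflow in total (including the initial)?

Round 1 — Oakham overflows (initial).
  Marsh: +55 → 55 ≥ 40
Round 2 — Marsh overflows.
  Ashby: +60 → 60 ≥ 60
  Inley: +35 → 35 < 60
Round 3 — Ashby overflows.
  Brook: +20 → 20 < 70
No further overflows.

3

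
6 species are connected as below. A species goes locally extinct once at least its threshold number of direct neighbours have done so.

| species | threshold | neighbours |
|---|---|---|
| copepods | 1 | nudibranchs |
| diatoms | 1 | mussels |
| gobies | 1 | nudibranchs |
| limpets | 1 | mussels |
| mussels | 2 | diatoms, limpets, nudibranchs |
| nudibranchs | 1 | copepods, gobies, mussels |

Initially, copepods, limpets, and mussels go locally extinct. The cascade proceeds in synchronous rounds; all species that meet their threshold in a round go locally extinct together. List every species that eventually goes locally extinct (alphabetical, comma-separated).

Round 1 — copepods, limpets, mussels go locally extinct (initial).
Round 2 — checking thresholds:
  diatoms: 1 of 1 neighbours ≥ 1, goes locally extinct.
  nudibranchs: 2 of 3 neighbours ≥ 1, goes locally extinct.
Round 3 — checking thresholds:
  gobies: 1 of 1 neighbours ≥ 1, goes locally extinct.
Round 4 — no new extinctions; cascade stops.

copepods, diatoms, gobies, limpets, mussels, nudibranchs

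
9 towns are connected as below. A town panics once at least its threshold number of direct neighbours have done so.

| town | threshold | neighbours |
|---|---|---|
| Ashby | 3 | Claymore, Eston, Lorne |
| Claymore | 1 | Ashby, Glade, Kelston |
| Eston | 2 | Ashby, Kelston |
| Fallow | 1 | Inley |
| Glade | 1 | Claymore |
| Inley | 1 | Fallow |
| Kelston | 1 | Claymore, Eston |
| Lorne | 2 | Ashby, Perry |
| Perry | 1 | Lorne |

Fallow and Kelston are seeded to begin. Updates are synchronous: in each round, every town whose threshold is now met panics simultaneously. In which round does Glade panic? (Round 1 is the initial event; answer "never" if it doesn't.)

Round 1 — Fallow, Kelston panic (initial).
Round 2 — checking thresholds:
  Claymore: 1 of 3 neighbours ≥ 1, panics.
  Eston: 1 of 2 neighbours < 2, below threshold.
  Inley: 1 of 1 neighbours ≥ 1, panics.
Round 3 — checking thresholds:
  Ashby: 1 of 3 neighbours < 3, below threshold.
  Eston: 1 of 2 neighbours < 2, below threshold.
  Glade: 1 of 1 neighbours ≥ 1, panics.
Round 4 — no new panics; cascade stops.

3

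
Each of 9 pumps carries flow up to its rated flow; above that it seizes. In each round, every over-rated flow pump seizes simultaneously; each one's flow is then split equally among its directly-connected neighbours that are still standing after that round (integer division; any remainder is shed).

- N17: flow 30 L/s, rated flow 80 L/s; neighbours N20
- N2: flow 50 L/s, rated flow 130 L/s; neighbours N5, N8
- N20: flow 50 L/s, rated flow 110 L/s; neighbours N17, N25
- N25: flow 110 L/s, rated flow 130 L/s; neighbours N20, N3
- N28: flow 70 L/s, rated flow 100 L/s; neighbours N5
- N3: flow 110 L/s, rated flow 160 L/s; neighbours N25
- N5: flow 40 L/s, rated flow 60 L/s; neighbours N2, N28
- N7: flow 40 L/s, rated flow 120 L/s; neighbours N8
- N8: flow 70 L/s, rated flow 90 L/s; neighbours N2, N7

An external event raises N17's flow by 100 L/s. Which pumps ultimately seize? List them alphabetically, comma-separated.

N17, N20, N25, N3

Round 1 — N17 at 130 > 80. N17 seizes.
  N17 sheds 130 L/s to N20: 130 each.
    N20: 50+130 = 180 > 110
Round 2 — N20 seizes.
  N20 sheds 180 L/s to N25: 180 each.
    N25: 110+180 = 290 > 130
Round 3 — N25 seizes.
  N25 sheds 290 L/s to N3: 290 each.
    N3: 110+290 = 400 > 160
Round 4 — N3 seizes.
  N3 sheds 400 L/s: no online neighbours, lost.
No further seizures.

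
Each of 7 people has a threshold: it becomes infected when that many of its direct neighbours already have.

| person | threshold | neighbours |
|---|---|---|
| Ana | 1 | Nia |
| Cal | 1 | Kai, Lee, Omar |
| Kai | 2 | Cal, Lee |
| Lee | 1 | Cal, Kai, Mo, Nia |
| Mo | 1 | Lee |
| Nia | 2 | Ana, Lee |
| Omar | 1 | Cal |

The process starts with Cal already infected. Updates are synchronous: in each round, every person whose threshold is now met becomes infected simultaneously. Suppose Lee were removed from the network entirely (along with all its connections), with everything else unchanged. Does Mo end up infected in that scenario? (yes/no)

no

With Lee removed:
Round 1 — Cal becomes infected (initial).
Round 2 — checking thresholds:
  Kai: 1 of 1 neighbours < 2, not yet.
  Omar: 1 of 1 neighbours ≥ 1, becomes infected.
Round 3 — no new infections; cascade stops.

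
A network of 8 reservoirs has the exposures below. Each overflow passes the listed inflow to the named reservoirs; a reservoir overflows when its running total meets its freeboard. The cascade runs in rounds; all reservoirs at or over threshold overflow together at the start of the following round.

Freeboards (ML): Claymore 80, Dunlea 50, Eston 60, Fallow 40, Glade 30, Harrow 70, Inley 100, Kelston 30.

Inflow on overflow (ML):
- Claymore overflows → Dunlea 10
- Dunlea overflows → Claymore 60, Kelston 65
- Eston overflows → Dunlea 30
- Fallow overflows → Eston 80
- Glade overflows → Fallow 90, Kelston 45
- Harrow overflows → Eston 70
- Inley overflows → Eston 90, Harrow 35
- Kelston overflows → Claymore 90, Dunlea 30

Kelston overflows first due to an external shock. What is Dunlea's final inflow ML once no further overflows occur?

Round 1 — Kelston overflows (initial).
  Claymore: +90 → 90 ≥ 80
  Dunlea: +30 → 30 < 50
Round 2 — Claymore overflows.
  Dunlea: +10 → 40 < 50
No further overflows.

40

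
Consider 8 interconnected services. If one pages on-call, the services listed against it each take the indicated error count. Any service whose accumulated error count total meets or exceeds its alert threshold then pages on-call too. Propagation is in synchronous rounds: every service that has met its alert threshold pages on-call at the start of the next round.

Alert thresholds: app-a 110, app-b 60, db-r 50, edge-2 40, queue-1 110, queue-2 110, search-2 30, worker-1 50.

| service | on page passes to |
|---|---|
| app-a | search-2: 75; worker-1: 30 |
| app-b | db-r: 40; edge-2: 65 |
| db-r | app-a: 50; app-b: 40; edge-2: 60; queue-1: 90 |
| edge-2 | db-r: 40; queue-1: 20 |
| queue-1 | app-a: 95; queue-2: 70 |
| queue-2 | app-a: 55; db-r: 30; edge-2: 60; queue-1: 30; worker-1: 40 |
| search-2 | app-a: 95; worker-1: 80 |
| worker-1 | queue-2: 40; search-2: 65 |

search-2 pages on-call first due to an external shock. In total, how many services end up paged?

2

Round 1 — search-2 pages on-call (initial).
  app-a: +95 → 95 < 110
  worker-1: +80 → 80 ≥ 50
Round 2 — worker-1 pages on-call.
  queue-2: +40 → 40 < 110
No further pages.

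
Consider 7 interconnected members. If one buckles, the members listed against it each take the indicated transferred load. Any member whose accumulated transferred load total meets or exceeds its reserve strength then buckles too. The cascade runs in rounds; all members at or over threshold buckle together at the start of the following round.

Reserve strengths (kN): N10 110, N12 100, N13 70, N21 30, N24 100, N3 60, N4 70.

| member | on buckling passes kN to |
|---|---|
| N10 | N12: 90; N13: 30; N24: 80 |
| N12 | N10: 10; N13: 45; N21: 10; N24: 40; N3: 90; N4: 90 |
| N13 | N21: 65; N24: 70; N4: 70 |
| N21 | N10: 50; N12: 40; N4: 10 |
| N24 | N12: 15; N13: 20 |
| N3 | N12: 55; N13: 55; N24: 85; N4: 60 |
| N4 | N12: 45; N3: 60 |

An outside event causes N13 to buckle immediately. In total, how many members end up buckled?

Round 1 — N13 buckles (initial).
  N21: +65 → 65 ≥ 30
  N24: +70 → 70 < 100
  N4: +70 → 70 ≥ 70
Round 2 — N21, N4 buckle.
  N10: +50 → 50 < 110
  N12: +40+45 → 85 < 100
  N3: +60 → 60 ≥ 60
Round 3 — N3 buckles.
  N12: +55 → 140 ≥ 100
  N24: +85 → 155 ≥ 100
Round 4 — N12, N24 buckle.
  N10: +10 → 60 < 110
No further bucklings.

6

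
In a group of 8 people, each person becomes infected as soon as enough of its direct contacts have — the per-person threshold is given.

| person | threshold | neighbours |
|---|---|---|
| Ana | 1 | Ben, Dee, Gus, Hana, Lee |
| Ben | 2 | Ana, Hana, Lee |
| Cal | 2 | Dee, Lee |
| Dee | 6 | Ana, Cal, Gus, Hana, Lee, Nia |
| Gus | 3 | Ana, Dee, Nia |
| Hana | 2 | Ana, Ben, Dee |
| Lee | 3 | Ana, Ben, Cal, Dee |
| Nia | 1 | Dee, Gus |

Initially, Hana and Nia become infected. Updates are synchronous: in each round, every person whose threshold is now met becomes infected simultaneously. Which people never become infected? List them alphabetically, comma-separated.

Round 1 — Hana, Nia become infected (initial).
Round 2 — checking thresholds:
  Ana: 1 of 5 neighbours ≥ 1, becomes infected.
  Ben: 1 of 3 neighbours < 2, not yet.
  Dee: 2 of 6 neighbours < 6, not yet.
  Gus: 1 of 3 neighbours < 3, not yet.
Round 3 — checking thresholds:
  Ben: 2 of 3 neighbours ≥ 2, becomes infected.
  Dee: 3 of 6 neighbours < 6, not yet.
  Gus: 2 of 3 neighbours < 3, not yet.
  Lee: 1 of 4 neighbours < 3, not yet.
Round 4 — no new infections; cascade stops.

Cal, Dee, Gus, Lee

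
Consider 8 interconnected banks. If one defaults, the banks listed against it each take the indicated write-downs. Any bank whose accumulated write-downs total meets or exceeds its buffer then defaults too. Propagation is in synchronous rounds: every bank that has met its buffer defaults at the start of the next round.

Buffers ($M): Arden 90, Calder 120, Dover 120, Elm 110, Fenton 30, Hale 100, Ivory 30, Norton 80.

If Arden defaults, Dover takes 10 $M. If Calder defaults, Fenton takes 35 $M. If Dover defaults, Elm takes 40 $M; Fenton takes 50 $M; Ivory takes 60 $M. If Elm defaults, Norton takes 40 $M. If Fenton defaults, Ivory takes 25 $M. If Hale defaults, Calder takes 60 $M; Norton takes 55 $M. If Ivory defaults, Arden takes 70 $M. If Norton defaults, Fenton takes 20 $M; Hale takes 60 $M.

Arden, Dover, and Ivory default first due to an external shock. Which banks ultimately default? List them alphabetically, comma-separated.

Round 1 — Arden, Dover, Ivory default (initial).
  Elm: +40 → 40 < 110
  Fenton: +50 → 50 ≥ 30
Round 2 — Fenton defaults.
No further defaults.

Arden, Dover, Fenton, Ivory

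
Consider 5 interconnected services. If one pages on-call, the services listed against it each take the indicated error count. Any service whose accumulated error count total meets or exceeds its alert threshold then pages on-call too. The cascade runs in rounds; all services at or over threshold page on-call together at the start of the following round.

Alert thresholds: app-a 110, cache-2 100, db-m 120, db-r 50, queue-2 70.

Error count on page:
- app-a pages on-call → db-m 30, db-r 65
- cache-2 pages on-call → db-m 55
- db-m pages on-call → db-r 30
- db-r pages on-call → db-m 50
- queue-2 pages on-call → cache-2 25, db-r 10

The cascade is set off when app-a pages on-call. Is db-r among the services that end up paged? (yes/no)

Round 1 — app-a pages on-call (initial).
  db-m: +30 → 30 < 120
  db-r: +65 → 65 ≥ 50
Round 2 — db-r pages on-call.
  db-m: +50 → 80 < 120
No further pages.

yes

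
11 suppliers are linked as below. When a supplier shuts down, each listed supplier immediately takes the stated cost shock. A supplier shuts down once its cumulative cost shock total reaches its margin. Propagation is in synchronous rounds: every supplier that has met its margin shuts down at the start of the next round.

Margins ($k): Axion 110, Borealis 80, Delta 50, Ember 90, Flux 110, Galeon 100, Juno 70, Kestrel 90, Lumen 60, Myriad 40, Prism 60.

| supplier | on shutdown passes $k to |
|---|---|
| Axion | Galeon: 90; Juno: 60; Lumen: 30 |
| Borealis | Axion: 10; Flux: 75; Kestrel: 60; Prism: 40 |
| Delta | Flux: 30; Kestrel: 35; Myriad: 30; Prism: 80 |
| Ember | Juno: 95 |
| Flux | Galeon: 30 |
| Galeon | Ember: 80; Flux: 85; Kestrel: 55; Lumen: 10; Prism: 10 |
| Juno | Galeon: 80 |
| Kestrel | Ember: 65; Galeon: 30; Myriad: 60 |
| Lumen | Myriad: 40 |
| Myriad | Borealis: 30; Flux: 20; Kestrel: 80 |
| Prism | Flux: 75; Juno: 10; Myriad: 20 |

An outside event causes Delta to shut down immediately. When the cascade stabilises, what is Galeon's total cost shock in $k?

60

Round 1 — Delta shuts down (initial).
  Flux: +30 → 30 < 110
  Kestrel: +35 → 35 < 90
  Myriad: +30 → 30 < 40
  Prism: +80 → 80 ≥ 60
Round 2 — Prism shuts down.
  Flux: +75 → 105 < 110
  Juno: +10 → 10 < 70
  Myriad: +20 → 50 ≥ 40
Round 3 — Myriad shuts down.
  Borealis: +30 → 30 < 80
  Flux: +20 → 125 ≥ 110
  Kestrel: +80 → 115 ≥ 90
Round 4 — Flux, Kestrel shut down.
  Ember: +65 → 65 < 90
  Galeon: +30+30 → 60 < 100
No further shutdowns.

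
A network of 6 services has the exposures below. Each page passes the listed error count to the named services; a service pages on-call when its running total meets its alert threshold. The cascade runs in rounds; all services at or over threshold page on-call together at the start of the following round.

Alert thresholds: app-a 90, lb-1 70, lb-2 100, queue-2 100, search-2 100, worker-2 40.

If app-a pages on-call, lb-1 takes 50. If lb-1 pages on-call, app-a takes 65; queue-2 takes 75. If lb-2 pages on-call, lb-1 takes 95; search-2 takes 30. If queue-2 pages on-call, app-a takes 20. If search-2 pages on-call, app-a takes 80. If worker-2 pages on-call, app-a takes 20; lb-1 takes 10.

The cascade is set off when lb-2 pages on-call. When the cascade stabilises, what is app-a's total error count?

Round 1 — lb-2 pages on-call (initial).
  lb-1: +95 → 95 ≥ 70
  search-2: +30 → 30 < 100
Round 2 — lb-1 pages on-call.
  app-a: +65 → 65 < 90
  queue-2: +75 → 75 < 100
No further pages.

65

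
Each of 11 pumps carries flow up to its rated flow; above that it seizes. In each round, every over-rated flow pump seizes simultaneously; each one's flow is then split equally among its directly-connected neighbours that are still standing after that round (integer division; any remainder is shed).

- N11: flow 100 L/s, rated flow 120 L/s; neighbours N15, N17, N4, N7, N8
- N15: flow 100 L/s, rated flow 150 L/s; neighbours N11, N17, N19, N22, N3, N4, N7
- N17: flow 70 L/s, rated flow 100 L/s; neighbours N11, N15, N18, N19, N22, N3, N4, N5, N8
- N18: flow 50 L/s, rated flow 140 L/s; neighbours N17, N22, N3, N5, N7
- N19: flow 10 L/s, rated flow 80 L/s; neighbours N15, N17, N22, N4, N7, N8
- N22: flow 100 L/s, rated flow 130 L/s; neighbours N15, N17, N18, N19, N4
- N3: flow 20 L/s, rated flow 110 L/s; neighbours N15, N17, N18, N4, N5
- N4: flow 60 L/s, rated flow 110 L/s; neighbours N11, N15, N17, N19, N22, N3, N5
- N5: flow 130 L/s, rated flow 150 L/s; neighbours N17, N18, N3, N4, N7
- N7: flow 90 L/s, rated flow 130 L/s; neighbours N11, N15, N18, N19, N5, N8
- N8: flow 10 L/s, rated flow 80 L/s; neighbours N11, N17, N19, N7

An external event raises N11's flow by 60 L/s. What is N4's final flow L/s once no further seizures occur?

Round 1 — N11 at 160 > 120. N11 seizes.
  N11 sheds 160 L/s to N15, N17, N4, N7, N8: 32 each.
    N15: 100+32 = 132 ≤ 150
    N17: 70+32 = 102 > 100
    N4: 60+32 = 92 ≤ 110
    N7: 90+32 = 122 ≤ 130
    N8: 10+32 = 42 ≤ 80
Round 2 — N17 seizes.
  N17 sheds 102 L/s to N15, N18, N19, N22, N3, N4, N5, N8: 12 each (6 lost).
    N15: 132+12 = 144 ≤ 150
    N18: 50+12 = 62 ≤ 140
    N19: 10+12 = 22 ≤ 80
    N22: 100+12 = 112 ≤ 130
    N3: 20+12 = 32 ≤ 110
    N4: 92+12 = 104 ≤ 110
    N5: 130+12 = 142 ≤ 150
    N8: 42+12 = 54 ≤ 80
No further seizures.

104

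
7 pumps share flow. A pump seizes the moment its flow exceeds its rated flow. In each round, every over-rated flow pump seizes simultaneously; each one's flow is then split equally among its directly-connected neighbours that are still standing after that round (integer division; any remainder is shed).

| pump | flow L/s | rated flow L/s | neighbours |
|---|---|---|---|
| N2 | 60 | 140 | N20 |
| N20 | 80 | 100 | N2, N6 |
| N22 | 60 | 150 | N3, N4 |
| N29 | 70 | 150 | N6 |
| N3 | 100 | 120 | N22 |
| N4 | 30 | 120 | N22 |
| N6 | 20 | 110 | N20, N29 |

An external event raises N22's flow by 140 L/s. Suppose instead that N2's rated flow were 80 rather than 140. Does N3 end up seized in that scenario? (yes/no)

With N2's rated flow at 80:
Round 1 — N22 at 200 > 150. N22 seizes.
  N22 sheds 200 L/s to N3, N4: 100 each.
    N3: 100+100 = 200 > 120
    N4: 30+100 = 130 > 120
Round 2 — N3, N4 seize.
  N3 sheds 200 L/s: no online neighbours, lost.
  N4 sheds 130 L/s: no online neighbours, lost.
No further seizures.

yes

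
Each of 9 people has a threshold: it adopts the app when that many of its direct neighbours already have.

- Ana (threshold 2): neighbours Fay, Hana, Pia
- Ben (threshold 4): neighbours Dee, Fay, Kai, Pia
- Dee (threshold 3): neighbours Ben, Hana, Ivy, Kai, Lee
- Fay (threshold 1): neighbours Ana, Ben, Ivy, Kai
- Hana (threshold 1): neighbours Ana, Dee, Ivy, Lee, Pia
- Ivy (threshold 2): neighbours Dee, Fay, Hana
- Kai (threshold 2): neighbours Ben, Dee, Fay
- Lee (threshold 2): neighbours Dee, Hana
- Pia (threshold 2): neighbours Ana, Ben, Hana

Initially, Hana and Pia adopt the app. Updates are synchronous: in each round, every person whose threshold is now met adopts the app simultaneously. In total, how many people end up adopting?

5

Round 1 — Hana, Pia adopt the app (initial).
Round 2 — checking thresholds:
  Ana: 2 of 3 neighbours ≥ 2, adopts the app.
  Ben: 1 of 4 neighbours < 4, holds.
  Dee: 1 of 5 neighbours < 3, holds.
  Ivy: 1 of 3 neighbours < 2, holds.
  Lee: 1 of 2 neighbours < 2, holds.
Round 3 — checking thresholds:
  Ben: 1 of 4 neighbours < 4, holds.
  Dee: 1 of 5 neighbours < 3, holds.
  Fay: 1 of 4 neighbours ≥ 1, adopts the app.
  Ivy: 1 of 3 neighbours < 2, holds.
  Lee: 1 of 2 neighbours < 2, holds.
Round 4 — checking thresholds:
  Ben: 2 of 4 neighbours < 4, holds.
  Dee: 1 of 5 neighbours < 3, holds.
  Ivy: 2 of 3 neighbours ≥ 2, adopts the app.
  Kai: 1 of 3 neighbours < 2, holds.
  Lee: 1 of 2 neighbours < 2, holds.
Round 5 — no new adoptions; cascade stops.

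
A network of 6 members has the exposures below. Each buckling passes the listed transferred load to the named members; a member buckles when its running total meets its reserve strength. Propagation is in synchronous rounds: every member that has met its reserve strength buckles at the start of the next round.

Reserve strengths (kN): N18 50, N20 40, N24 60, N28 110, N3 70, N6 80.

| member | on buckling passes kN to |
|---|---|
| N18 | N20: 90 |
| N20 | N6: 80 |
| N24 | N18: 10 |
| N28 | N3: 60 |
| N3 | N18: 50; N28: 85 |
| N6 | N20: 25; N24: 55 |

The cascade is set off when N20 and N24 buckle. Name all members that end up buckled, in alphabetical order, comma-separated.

N20, N24, N6

Round 1 — N20, N24 buckle (initial).
  N18: +10 → 10 < 50
  N6: +80 → 80 ≥ 80
Round 2 — N6 buckles.
No further bucklings.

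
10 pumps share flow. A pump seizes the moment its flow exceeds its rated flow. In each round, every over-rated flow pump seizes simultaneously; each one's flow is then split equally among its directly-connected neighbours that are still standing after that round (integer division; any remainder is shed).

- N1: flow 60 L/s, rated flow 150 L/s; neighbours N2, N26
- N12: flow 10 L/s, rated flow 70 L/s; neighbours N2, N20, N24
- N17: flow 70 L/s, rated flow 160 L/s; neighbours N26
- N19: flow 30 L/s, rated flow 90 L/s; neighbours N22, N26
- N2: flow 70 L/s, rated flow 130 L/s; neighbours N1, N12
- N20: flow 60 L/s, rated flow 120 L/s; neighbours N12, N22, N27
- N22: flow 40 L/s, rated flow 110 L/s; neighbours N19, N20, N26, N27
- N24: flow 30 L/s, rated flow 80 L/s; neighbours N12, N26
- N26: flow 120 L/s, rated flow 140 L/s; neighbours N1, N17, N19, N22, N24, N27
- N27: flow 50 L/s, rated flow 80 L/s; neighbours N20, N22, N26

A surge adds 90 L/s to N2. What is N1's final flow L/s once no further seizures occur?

Round 1 — N2 at 160 > 130. N2 seizes.
  N2 sheds 160 L/s to N1, N12: 80 each.
    N1: 60+80 = 140 ≤ 150
    N12: 10+80 = 90 > 70
Round 2 — N12 seizes.
  N12 sheds 90 L/s to N20, N24: 45 each.
    N20: 60+45 = 105 ≤ 120
    N24: 30+45 = 75 ≤ 80
No further seizures.

140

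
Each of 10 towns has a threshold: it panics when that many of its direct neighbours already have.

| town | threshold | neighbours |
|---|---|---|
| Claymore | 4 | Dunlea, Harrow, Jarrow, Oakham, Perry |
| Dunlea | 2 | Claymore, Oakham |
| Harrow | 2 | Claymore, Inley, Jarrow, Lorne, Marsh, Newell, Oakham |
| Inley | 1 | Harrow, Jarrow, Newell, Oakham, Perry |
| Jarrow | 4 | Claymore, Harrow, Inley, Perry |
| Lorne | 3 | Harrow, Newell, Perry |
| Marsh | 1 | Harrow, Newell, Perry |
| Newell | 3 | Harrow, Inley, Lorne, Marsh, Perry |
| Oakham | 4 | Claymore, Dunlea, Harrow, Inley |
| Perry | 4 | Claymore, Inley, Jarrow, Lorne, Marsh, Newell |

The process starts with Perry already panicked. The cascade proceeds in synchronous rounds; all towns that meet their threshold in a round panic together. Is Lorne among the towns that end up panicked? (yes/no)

yes

Round 1 — Perry panics (initial).
Round 2 — checking thresholds:
  Claymore: 1 of 5 neighbours < 4, not yet.
  Inley: 1 of 5 neighbours ≥ 1, panics.
  Jarrow: 1 of 4 neighbours < 4, not yet.
  Lorne: 1 of 3 neighbours < 3, not yet.
  Marsh: 1 of 3 neighbours ≥ 1, panics.
  Newell: 1 of 5 neighbours < 3, not yet.
Round 3 — checking thresholds:
  Claymore: 1 of 5 neighbours < 4, not yet.
  Harrow: 2 of 7 neighbours ≥ 2, panics.
  Jarrow: 2 of 4 neighbours < 4, not yet.
  Lorne: 1 of 3 neighbours < 3, not yet.
  Newell: 3 of 5 neighbours ≥ 3, panics.
  Oakham: 1 of 4 neighbours < 4, not yet.
Round 4 — checking thresholds:
  Claymore: 2 of 5 neighbours < 4, not yet.
  Jarrow: 3 of 4 neighbours < 4, not yet.
  Lorne: 3 of 3 neighbours ≥ 3, panics.
  Oakham: 2 of 4 neighbours < 4, not yet.
Round 5 — no new panics; cascade stops.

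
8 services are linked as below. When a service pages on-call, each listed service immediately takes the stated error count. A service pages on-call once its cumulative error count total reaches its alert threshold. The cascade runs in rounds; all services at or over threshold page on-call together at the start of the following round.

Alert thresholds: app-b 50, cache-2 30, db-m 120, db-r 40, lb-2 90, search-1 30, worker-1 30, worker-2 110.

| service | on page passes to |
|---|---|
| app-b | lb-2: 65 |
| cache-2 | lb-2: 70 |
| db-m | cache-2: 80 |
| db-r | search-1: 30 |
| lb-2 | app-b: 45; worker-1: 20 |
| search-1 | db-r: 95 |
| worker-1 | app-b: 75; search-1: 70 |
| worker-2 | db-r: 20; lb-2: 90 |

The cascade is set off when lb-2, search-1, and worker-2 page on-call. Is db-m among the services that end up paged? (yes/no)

no

Round 1 — lb-2, search-1, worker-2 page on-call (initial).
  app-b: +45 → 45 < 50
  db-r: +95+20 → 115 ≥ 40
  worker-1: +20 → 20 < 30
Round 2 — db-r pages on-call.
No further pages.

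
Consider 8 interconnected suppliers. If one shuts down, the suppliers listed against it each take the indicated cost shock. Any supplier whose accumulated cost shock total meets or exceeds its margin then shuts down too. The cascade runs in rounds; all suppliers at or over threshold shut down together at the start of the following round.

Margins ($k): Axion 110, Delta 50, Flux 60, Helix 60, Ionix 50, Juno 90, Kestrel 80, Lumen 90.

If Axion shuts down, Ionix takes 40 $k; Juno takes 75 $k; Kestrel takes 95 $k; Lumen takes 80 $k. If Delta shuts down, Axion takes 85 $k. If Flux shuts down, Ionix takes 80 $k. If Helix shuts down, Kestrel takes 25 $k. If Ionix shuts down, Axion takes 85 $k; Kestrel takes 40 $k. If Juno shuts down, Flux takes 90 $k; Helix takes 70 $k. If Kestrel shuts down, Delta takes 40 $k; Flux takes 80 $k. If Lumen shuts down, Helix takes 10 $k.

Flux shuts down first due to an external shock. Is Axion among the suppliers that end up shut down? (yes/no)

Round 1 — Flux shuts down (initial).
  Ionix: +80 → 80 ≥ 50
Round 2 — Ionix shuts down.
  Axion: +85 → 85 < 110
  Kestrel: +40 → 40 < 80
No further shutdowns.

no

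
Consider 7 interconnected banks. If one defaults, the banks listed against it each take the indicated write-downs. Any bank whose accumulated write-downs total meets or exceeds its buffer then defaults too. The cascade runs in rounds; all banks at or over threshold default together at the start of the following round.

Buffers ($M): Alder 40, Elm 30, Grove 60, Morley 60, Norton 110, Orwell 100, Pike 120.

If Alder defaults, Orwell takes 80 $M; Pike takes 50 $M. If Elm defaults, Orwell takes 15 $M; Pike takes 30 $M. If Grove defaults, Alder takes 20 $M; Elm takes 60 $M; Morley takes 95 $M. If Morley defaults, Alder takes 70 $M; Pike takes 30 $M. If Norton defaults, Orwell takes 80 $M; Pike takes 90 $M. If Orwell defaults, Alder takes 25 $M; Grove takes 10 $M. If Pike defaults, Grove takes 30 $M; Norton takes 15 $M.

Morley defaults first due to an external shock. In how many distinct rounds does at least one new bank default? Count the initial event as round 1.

Round 1 — Morley defaults (initial).
  Alder: +70 → 70 ≥ 40
  Pike: +30 → 30 < 120
Round 2 — Alder defaults.
  Orwell: +80 → 80 < 100
  Pike: +50 → 80 < 120
No further defaults.

2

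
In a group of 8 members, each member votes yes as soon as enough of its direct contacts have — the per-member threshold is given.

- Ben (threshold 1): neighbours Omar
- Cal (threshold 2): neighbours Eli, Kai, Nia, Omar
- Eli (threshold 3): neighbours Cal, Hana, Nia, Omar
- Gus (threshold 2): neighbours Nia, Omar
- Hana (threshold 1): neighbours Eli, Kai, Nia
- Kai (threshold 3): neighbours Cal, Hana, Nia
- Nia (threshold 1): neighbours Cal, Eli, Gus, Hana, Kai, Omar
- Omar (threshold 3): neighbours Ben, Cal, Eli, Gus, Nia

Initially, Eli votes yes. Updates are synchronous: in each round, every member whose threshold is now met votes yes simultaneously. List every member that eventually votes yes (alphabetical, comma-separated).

Ben, Cal, Eli, Gus, Hana, Kai, Nia, Omar

Round 1 — Eli votes yes (initial).
Round 2 — checking thresholds:
  Cal: 1 of 4 neighbours < 2, not yet.
  Hana: 1 of 3 neighbours ≥ 1, votes yes.
  Nia: 1 of 6 neighbours ≥ 1, votes yes.
  Omar: 1 of 5 neighbours < 3, not yet.
Round 3 — checking thresholds:
  Cal: 2 of 4 neighbours ≥ 2, votes yes.
  Gus: 1 of 2 neighbours < 2, not yet.
  Kai: 2 of 3 neighbours < 3, not yet.
  Omar: 2 of 5 neighbours < 3, not yet.
Round 4 — checking thresholds:
  Gus: 1 of 2 neighbours < 2, not yet.
  Kai: 3 of 3 neighbours ≥ 3, votes yes.
  Omar: 3 of 5 neighbours ≥ 3, votes yes.
Round 5 — checking thresholds:
  Ben: 1 of 1 neighbours ≥ 1, votes yes.
  Gus: 2 of 2 neighbours ≥ 2, votes yes.
Round 6 — no new yes votes; cascade stops.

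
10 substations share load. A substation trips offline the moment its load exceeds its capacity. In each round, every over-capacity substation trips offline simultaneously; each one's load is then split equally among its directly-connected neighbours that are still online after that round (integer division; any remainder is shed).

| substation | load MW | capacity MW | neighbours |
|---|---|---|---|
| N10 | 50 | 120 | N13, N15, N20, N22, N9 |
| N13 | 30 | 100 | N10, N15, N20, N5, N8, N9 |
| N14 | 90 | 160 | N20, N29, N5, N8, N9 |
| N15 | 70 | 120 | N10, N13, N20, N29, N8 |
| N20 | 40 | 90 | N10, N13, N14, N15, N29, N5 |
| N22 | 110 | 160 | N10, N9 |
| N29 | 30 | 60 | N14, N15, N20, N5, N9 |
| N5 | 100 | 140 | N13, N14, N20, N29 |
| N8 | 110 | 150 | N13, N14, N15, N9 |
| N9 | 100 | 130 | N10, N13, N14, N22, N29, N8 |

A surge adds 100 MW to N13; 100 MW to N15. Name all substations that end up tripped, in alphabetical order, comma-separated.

N10, N13, N14, N15, N20, N22, N29, N5, N8, N9

Round 1 — N13 at 130 > 100; N15 at 170 > 120. N13, N15 trip offline.
  N13 sheds 130 MW to N10, N20, N5, N8, N9: 26 each.
    N10: 50+26 = 76 ≤ 120
    N20: 40+26 = 66 ≤ 90
    N5: 100+26 = 126 ≤ 140
    N8: 110+26 = 136 ≤ 150
    N9: 100+26 = 126 ≤ 130
  N15 sheds 170 MW to N10, N20, N29, N8: 42 each (2 lost).
    N10: 76+42 = 118 ≤ 120
    N20: 66+42 = 108 > 90
    N29: 30+42 = 72 > 60
    N8: 136+42 = 178 > 150
Round 2 — N20, N29, N8 trip offline.
  N20 sheds 108 MW to N10, N14, N5: 36 each.
    N10: 118+36 = 154 > 120
    N14: 90+36 = 126 ≤ 160
    N5: 126+36 = 162 > 140
  N29 sheds 72 MW to N14, N5, N9: 24 each.
    N14: 126+24 = 150 ≤ 160
    N5: 162+24 = 186 > 140
    N9: 126+24 = 150 > 130
  N8 sheds 178 MW to N14, N9: 89 each.
    N14: 150+89 = 239 > 160
    N9: 150+89 = 239 > 130
Round 3 — N10, N14, N5, N9 trip offline.
  N10 sheds 154 MW to N22: 154 each.
    N22: 110+154 = 264 > 160
  N14 sheds 239 MW: no online neighbours, lost.
  N5 sheds 186 MW: no online neighbours, lost.
  N9 sheds 239 MW to N22: 239 each.
    N22: 264+239 = 503 > 160
Round 4 — N22 trips offline.
  N22 sheds 503 MW: no online neighbours, lost.
No further trips.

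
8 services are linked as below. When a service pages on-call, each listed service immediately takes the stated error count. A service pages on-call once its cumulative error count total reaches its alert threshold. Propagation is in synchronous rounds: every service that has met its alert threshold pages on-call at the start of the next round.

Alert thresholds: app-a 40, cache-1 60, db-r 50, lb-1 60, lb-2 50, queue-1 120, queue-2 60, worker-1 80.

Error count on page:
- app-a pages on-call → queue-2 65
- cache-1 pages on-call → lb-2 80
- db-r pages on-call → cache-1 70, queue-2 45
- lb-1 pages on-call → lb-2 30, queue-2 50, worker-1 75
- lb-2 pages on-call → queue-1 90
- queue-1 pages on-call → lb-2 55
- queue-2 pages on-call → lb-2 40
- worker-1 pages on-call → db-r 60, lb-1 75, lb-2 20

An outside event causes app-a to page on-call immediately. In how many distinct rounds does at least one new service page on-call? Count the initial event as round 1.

2

Round 1 — app-a pages on-call (initial).
  queue-2: +65 → 65 ≥ 60
Round 2 — queue-2 pages on-call.
  lb-2: +40 → 40 < 50
No further pages.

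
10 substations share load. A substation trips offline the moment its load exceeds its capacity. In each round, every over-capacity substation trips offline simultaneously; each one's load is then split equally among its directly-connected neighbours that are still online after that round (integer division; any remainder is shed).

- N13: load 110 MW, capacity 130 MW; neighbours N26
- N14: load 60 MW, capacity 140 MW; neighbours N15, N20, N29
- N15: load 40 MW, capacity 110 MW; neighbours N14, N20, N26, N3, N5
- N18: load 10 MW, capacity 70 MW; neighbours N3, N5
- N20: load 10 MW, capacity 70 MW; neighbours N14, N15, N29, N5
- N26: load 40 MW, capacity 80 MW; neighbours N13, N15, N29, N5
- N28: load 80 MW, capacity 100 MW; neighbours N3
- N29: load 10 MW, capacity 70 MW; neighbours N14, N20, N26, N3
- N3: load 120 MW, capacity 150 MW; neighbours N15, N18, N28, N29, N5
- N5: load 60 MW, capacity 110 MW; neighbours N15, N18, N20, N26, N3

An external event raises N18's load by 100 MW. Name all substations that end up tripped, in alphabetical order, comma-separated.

Round 1 — N18 at 110 > 70. N18 trips offline.
  N18 sheds 110 MW to N3, N5: 55 each.
    N3: 120+55 = 175 > 150
    N5: 60+55 = 115 > 110
Round 2 — N3, N5 trip offline.
  N3 sheds 175 MW to N15, N28, N29: 58 each (1 lost).
    N15: 40+58 = 98 ≤ 110
    N28: 80+58 = 138 > 100
    N29: 10+58 = 68 ≤ 70
  N5 sheds 115 MW to N15, N20, N26: 38 each (1 lost).
    N15: 98+38 = 136 > 110
    N20: 10+38 = 48 ≤ 70
    N26: 40+38 = 78 ≤ 80
Round 3 — N15, N28 trip offline.
  N15 sheds 136 MW to N14, N20, N26: 45 each (1 lost).
    N14: 60+45 = 105 ≤ 140
    N20: 48+45 = 93 > 70
    N26: 78+45 = 123 > 80
  N28 sheds 138 MW: no online neighbours, lost.
Round 4 — N20, N26 trip offline.
  N20 sheds 93 MW to N14, N29: 46 each (1 lost).
    N14: 105+46 = 151 > 140
    N29: 68+46 = 114 > 70
  N26 sheds 123 MW to N13, N29: 61 each (1 lost).
    N13: 110+61 = 171 > 130
    N29: 114+61 = 175 > 70
Round 5 — N13, N14, N29 trip offline.
  N13 sheds 171 MW: no online neighbours, lost.
  N14 sheds 151 MW: no online neighbours, lost.
  N29 sheds 175 MW: no online neighbours, lost.
No further trips.

N13, N14, N15, N18, N20, N26, N28, N29, N3, N5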